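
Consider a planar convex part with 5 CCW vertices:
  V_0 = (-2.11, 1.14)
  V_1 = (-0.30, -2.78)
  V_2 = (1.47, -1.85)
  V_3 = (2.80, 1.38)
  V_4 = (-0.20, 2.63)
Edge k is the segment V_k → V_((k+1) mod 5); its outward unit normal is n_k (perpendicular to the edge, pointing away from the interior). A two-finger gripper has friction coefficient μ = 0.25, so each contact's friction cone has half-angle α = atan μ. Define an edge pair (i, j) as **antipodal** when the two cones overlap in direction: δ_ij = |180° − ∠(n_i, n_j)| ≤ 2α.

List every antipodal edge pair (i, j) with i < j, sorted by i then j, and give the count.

count = 1; pairs: (1,4)

α = atan 0.25 = 14.04°;  2α = 28.07°
n_0 = (-0.9079, -0.4192)
n_1 = (+0.4651, -0.8852)
n_2 = (+0.9247, -0.3807)
n_3 = (+0.3846, +0.9231)
n_4 = (-0.6151, +0.7885)
  (0,1): δ = 87.07°  ·
  (0,2): δ = 47.16°  ·
  (0,3): δ = 42.60°  ·
  (0,4): δ = 103.17°  ·
  (1,2): δ = 140.10°  ·
  (1,3): δ = 50.34°  ·
  (1,4): δ = 10.24°  ✓
  (2,3): δ = 90.24°  ·
  (2,4): δ = 29.66°  ·
  (3,4): δ = 119.42°  ·
antipodal pairs: 1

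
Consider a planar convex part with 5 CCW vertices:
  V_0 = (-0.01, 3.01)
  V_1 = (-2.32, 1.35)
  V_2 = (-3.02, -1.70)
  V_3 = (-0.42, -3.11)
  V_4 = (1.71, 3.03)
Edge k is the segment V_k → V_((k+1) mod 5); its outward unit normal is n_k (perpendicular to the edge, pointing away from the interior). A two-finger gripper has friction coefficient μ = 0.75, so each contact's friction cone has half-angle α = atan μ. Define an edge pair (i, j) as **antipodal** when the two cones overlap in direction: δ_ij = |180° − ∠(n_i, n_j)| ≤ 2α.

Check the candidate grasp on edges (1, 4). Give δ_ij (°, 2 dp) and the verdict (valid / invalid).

δ = 103.59°, invalid

α = atan 0.75 = 36.87°;  2α = 73.74°
edge 1: e_1 = (-0.70, -3.05);  n_1 = (-0.9747, +0.2237)
edge 4: e_4 = (-1.72, -0.02);  n_4 = (-0.0116, +0.9999)
∠(n_1, n_4) = 76.41°
δ = |180° − 76.41°| = 103.59°
103.59° > 2α = 73.74°  →  invalid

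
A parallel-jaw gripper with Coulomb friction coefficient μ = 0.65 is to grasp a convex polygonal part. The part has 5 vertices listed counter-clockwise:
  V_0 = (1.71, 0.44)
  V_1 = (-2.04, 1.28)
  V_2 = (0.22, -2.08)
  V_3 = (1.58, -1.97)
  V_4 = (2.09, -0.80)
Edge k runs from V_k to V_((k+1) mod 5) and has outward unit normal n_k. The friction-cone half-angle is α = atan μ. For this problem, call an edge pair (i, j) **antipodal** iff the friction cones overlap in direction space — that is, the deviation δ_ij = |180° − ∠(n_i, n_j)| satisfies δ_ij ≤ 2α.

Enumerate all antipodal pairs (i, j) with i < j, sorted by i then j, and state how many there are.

α = atan 0.65 = 33.02°;  2α = 66.05°
n_0 = (+0.2186, +0.9758)
n_1 = (-0.8298, -0.5581)
n_2 = (+0.0806, -0.9967)
n_3 = (+0.9167, -0.3996)
n_4 = (+0.9561, +0.2930)
  (0,1): δ = 43.45°  ✓
  (0,2): δ = 17.25°  ✓
  (0,3): δ = 79.07°  ·
  (0,4): δ = 119.66°  ·
  (1,2): δ = 119.30°  ·
  (1,3): δ = 57.48°  ✓
  (1,4): δ = 16.89°  ✓
  (2,3): δ = 118.18°  ·
  (2,4): δ = 77.59°  ·
  (3,4): δ = 139.41°  ·
antipodal pairs: 4

count = 4; pairs: (0,1), (0,2), (1,3), (1,4)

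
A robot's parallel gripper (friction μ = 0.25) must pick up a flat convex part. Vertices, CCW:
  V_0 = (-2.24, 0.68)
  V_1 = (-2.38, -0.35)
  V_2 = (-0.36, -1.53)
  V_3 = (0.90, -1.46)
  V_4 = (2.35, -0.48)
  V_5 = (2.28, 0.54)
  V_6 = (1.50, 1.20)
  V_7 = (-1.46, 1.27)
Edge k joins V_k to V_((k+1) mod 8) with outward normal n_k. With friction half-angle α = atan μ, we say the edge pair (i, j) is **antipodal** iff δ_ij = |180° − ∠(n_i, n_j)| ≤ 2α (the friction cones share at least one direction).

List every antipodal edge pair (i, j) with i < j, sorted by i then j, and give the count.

α = atan 0.25 = 14.04°;  2α = 28.07°
n_0 = (-0.9909, +0.1347)
n_1 = (-0.5044, -0.8635)
n_2 = (+0.0555, -0.9985)
n_3 = (+0.5600, -0.8285)
n_4 = (+0.9977, +0.0685)
n_5 = (+0.6459, +0.7634)
n_6 = (+0.0236, +0.9997)
n_7 = (-0.6033, +0.7975)
  (0,1): δ = 112.55°  ·
  (0,2): δ = 79.08°  ·
  (0,3): δ = 48.21°  ·
  (0,4): δ = 11.67°  ✓
  (0,5): δ = 57.50°  ·
  (0,6): δ = 96.39°  ·
  (0,7): δ = 134.84°  ·
  (1,2): δ = 146.53°  ·
  (1,3): δ = 115.66°  ·
  (1,4): δ = 55.78°  ·
  (1,5): δ = 9.94°  ✓
  (1,6): δ = 28.94°  ·
  (1,7): δ = 67.40°  ·
  (2,3): δ = 149.13°  ·
  (2,4): δ = 89.25°  ·
  (2,5): δ = 43.42°  ·
  (2,6): δ = 4.53°  ✓
  (2,7): δ = 33.92°  ·
  (3,4): δ = 120.13°  ·
  (3,5): δ = 74.29°  ·
  (3,6): δ = 35.41°  ·
  (3,7): δ = 3.05°  ✓
  (4,5): δ = 134.16°  ·
  (4,6): δ = 95.28°  ·
  (4,7): δ = 56.82°  ·
  (5,6): δ = 141.12°  ·
  (5,7): δ = 102.66°  ·
  (6,7): δ = 141.54°  ·
antipodal pairs: 4

count = 4; pairs: (0,4), (1,5), (2,6), (3,7)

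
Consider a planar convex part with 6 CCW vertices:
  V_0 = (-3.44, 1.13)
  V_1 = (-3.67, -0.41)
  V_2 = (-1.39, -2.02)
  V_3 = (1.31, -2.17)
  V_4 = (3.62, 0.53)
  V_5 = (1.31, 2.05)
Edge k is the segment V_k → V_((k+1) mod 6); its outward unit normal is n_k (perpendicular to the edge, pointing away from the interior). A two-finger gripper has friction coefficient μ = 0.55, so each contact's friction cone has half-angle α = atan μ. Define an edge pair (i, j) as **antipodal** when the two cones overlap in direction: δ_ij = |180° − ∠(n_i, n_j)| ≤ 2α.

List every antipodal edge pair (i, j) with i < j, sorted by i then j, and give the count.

α = atan 0.55 = 28.81°;  2α = 57.62°
n_0 = (-0.9890, +0.1477)
n_1 = (-0.5768, -0.8169)
n_2 = (-0.0555, -0.9985)
n_3 = (+0.7599, -0.6501)
n_4 = (+0.5497, +0.8354)
n_5 = (-0.1902, +0.9818)
  (0,1): δ = 116.73°  ·
  (0,2): δ = 84.69°  ·
  (0,3): δ = 32.05°  ✓
  (0,4): δ = 65.15°  ·
  (0,5): δ = 109.46°  ·
  (1,2): δ = 147.95°  ·
  (1,3): δ = 95.32°  ·
  (1,4): δ = 1.88°  ✓
  (1,5): δ = 46.19°  ✓
  (2,3): δ = 127.37°  ·
  (2,4): δ = 30.17°  ✓
  (2,5): δ = 14.14°  ✓
  (3,4): δ = 82.80°  ·
  (3,5): δ = 38.49°  ✓
  (4,5): δ = 135.69°  ·
antipodal pairs: 6

count = 6; pairs: (0,3), (1,4), (1,5), (2,4), (2,5), (3,5)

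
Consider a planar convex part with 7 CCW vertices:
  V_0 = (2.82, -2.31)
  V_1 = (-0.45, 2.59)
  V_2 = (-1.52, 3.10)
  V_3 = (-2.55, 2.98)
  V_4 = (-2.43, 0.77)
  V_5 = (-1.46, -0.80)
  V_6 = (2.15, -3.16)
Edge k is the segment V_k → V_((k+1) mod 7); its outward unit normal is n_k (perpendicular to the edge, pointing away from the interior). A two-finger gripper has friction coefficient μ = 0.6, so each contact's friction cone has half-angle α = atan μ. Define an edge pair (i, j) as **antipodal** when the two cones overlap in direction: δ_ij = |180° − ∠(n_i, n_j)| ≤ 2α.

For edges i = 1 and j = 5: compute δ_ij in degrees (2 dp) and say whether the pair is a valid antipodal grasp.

α = atan 0.6 = 30.96°;  2α = 61.93°
edge 1: e_1 = (-1.07, +0.51);  n_1 = (+0.4303, +0.9027)
edge 5: e_5 = (+3.61, -2.36);  n_5 = (-0.5472, -0.8370)
∠(n_1, n_5) = 172.31°
δ = |180° − 172.31°| = 7.69°
7.69° ≤ 2α = 61.93°  →  valid

δ = 7.69°, valid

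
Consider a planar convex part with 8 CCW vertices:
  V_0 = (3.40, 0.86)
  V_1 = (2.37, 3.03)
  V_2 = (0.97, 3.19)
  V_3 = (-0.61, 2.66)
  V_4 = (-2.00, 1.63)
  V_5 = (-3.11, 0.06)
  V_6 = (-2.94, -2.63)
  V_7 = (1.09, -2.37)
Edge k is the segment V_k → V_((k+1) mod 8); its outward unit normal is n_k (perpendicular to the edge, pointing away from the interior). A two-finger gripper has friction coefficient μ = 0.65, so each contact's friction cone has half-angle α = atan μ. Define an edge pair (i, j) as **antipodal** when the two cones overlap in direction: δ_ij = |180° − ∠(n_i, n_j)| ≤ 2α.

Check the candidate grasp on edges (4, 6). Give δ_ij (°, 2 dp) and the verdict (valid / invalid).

α = atan 0.65 = 33.02°;  2α = 66.05°
edge 4: e_4 = (-1.11, -1.57);  n_4 = (-0.8165, +0.5773)
edge 6: e_6 = (+4.03, +0.26);  n_6 = (+0.0644, -0.9979)
∠(n_4, n_6) = 128.95°
δ = |180° − 128.95°| = 51.05°
51.05° ≤ 2α = 66.05°  →  valid

δ = 51.05°, valid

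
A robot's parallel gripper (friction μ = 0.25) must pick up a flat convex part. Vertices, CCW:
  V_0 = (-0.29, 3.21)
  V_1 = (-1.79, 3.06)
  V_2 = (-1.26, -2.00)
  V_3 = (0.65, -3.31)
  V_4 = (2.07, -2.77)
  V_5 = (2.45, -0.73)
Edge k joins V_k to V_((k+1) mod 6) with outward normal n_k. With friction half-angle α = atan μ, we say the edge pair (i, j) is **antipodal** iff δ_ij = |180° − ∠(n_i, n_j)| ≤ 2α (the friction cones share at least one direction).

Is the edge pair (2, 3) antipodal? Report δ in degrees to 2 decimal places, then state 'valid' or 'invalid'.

δ = 124.73°, invalid

α = atan 0.25 = 14.04°;  2α = 28.07°
edge 2: e_2 = (+1.91, -1.31);  n_2 = (-0.5656, -0.8247)
edge 3: e_3 = (+1.42, +0.54);  n_3 = (+0.3554, -0.9347)
∠(n_2, n_3) = 55.27°
δ = |180° − 55.27°| = 124.73°
124.73° > 2α = 28.07°  →  invalid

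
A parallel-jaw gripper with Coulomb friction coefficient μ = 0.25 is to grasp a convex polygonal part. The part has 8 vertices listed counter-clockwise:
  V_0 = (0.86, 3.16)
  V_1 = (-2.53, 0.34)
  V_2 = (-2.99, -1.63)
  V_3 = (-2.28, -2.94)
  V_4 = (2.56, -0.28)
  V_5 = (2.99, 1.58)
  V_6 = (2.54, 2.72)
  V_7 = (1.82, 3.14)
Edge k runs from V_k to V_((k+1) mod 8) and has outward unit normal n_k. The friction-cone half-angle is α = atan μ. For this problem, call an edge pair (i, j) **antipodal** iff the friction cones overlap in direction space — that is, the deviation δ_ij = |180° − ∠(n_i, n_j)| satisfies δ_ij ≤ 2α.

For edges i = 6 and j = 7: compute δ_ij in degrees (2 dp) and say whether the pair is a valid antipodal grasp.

δ = 150.94°, invalid

α = atan 0.25 = 14.04°;  2α = 28.07°
edge 6: e_6 = (-0.72, +0.42);  n_6 = (+0.5039, +0.8638)
edge 7: e_7 = (-0.96, +0.02);  n_7 = (+0.0208, +0.9998)
∠(n_6, n_7) = 29.06°
δ = |180° − 29.06°| = 150.94°
150.94° > 2α = 28.07°  →  invalid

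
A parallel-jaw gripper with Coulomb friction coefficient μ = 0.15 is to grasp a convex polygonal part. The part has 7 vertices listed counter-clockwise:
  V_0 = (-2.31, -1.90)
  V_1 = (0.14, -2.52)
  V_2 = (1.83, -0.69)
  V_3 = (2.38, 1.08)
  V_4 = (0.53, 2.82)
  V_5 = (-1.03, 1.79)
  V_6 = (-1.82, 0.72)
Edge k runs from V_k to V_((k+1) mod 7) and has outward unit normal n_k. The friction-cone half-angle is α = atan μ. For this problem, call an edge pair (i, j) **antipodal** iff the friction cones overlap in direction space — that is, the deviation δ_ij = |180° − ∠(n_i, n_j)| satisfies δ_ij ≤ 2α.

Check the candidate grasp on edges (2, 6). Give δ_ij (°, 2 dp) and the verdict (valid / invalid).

α = atan 0.15 = 8.53°;  2α = 17.06°
edge 2: e_2 = (+0.55, +1.77);  n_2 = (+0.9550, -0.2967)
edge 6: e_6 = (-0.49, -2.62);  n_6 = (-0.9830, +0.1838)
∠(n_2, n_6) = 173.33°
δ = |180° − 173.33°| = 6.67°
6.67° ≤ 2α = 17.06°  →  valid

δ = 6.67°, valid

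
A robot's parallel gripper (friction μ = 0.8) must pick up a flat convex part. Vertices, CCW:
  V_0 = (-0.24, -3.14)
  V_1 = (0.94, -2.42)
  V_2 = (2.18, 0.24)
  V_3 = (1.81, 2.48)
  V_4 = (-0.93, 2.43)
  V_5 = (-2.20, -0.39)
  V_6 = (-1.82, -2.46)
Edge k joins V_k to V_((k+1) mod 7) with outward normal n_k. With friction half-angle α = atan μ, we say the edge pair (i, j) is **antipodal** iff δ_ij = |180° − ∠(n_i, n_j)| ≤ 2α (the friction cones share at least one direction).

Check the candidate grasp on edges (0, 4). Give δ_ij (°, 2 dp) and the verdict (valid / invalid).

δ = 34.37°, valid

α = atan 0.8 = 38.66°;  2α = 77.32°
edge 0: e_0 = (+1.18, +0.72);  n_0 = (+0.5209, -0.8536)
edge 4: e_4 = (-1.27, -2.82);  n_4 = (-0.9118, +0.4106)
∠(n_0, n_4) = 145.63°
δ = |180° − 145.63°| = 34.37°
34.37° ≤ 2α = 77.32°  →  valid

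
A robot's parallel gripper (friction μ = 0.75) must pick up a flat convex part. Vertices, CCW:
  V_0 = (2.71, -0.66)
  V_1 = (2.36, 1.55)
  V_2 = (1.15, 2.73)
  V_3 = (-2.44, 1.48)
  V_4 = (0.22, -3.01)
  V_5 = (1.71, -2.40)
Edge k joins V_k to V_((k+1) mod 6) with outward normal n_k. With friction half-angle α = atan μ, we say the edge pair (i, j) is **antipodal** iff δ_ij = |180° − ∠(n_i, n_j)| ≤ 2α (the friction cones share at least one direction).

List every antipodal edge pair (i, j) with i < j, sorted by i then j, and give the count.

α = atan 0.75 = 36.87°;  2α = 73.74°
n_0 = (+0.9877, +0.1564)
n_1 = (+0.6982, +0.7159)
n_2 = (-0.3288, +0.9444)
n_3 = (-0.8604, -0.5097)
n_4 = (+0.3789, -0.9254)
n_5 = (+0.8670, -0.4983)
  (0,1): δ = 143.28°  ·
  (0,2): δ = 79.80°  ·
  (0,3): δ = 21.64°  ✓
  (0,4): δ = 103.26°  ·
  (0,5): δ = 141.11°  ·
  (1,2): δ = 116.52°  ·
  (1,3): δ = 15.08°  ✓
  (1,4): δ = 66.54°  ✓
  (1,5): δ = 104.39°  ·
  (2,3): δ = 78.55°  ·
  (2,4): δ = 3.07°  ✓
  (2,5): δ = 40.92°  ✓
  (3,4): δ = 98.38°  ·
  (3,5): δ = 60.53°  ✓
  (4,5): δ = 142.15°  ·
antipodal pairs: 6

count = 6; pairs: (0,3), (1,3), (1,4), (2,4), (2,5), (3,5)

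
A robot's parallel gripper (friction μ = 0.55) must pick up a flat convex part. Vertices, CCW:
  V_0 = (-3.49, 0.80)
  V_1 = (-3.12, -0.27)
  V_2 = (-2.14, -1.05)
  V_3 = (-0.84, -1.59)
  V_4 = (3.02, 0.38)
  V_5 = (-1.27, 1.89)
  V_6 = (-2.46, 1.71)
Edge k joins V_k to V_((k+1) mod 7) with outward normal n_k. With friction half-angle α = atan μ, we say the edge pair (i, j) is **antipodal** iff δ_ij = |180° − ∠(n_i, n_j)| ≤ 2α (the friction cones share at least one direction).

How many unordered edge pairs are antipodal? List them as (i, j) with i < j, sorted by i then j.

count = 8; pairs: (0,4), (1,4), (1,5), (2,4), (2,5), (3,4), (3,5), (3,6)

α = atan 0.55 = 28.81°;  2α = 57.62°
n_0 = (-0.9451, -0.3268)
n_1 = (-0.6227, -0.7824)
n_2 = (-0.3836, -0.9235)
n_3 = (+0.4546, -0.8907)
n_4 = (+0.3320, +0.9433)
n_5 = (-0.1496, +0.9888)
n_6 = (-0.6621, +0.7494)
  (0,1): δ = 147.59°  ·
  (0,2): δ = 131.63°  ·
  (0,3): δ = 82.04°  ·
  (0,4): δ = 51.53°  ✓
  (0,5): δ = 79.53°  ·
  (0,6): δ = 112.39°  ·
  (1,2): δ = 164.04°  ·
  (1,3): δ = 114.45°  ·
  (1,4): δ = 19.13°  ✓
  (1,5): δ = 47.12°  ✓
  (1,6): δ = 79.98°  ·
  (2,3): δ = 130.40°  ·
  (2,4): δ = 3.17°  ✓
  (2,5): δ = 31.16°  ✓
  (2,6): δ = 64.02°  ·
  (3,4): δ = 46.43°  ✓
  (3,5): δ = 18.44°  ✓
  (3,6): δ = 14.42°  ✓
  (4,5): δ = 152.01°  ·
  (4,6): δ = 119.15°  ·
  (5,6): δ = 147.14°  ·
antipodal pairs: 8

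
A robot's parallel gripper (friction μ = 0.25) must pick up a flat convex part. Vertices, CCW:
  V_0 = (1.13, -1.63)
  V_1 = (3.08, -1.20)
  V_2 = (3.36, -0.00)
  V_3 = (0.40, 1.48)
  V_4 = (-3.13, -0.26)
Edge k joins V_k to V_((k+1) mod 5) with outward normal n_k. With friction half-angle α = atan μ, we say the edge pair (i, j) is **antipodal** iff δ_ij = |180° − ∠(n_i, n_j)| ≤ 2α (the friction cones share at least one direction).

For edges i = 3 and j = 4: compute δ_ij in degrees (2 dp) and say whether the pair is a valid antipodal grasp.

α = atan 0.25 = 14.04°;  2α = 28.07°
edge 3: e_3 = (-3.53, -1.74);  n_3 = (-0.4421, +0.8970)
edge 4: e_4 = (+4.26, -1.37);  n_4 = (-0.3062, -0.9520)
∠(n_3, n_4) = 135.93°
δ = |180° − 135.93°| = 44.07°
44.07° > 2α = 28.07°  →  invalid

δ = 44.07°, invalid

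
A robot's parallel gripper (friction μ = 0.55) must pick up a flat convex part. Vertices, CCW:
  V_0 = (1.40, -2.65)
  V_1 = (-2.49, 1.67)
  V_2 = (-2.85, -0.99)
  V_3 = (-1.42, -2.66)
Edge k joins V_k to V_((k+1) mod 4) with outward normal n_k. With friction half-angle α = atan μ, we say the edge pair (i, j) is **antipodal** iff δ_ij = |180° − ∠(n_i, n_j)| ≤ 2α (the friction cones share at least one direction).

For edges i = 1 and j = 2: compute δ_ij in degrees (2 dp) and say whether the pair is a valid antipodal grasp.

δ = 131.72°, invalid

α = atan 0.55 = 28.81°;  2α = 57.62°
edge 1: e_1 = (-0.36, -2.66);  n_1 = (-0.9910, +0.1341)
edge 2: e_2 = (+1.43, -1.67);  n_2 = (-0.7596, -0.6504)
∠(n_1, n_2) = 48.28°
δ = |180° − 48.28°| = 131.72°
131.72° > 2α = 57.62°  →  invalid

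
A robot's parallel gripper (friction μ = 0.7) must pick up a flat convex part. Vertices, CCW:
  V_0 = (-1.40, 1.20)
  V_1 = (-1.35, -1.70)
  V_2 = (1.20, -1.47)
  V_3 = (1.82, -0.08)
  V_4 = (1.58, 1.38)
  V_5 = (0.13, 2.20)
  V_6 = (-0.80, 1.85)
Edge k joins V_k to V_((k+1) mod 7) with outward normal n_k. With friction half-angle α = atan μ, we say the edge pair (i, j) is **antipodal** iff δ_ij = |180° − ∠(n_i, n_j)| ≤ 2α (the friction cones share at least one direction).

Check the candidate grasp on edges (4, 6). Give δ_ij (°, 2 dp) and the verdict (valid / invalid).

α = atan 0.7 = 34.99°;  2α = 69.98°
edge 4: e_4 = (-1.45, +0.82);  n_4 = (+0.4923, +0.8705)
edge 6: e_6 = (-0.60, -0.65);  n_6 = (-0.7348, +0.6783)
∠(n_4, n_6) = 76.78°
δ = |180° − 76.78°| = 103.22°
103.22° > 2α = 69.98°  →  invalid

δ = 103.22°, invalid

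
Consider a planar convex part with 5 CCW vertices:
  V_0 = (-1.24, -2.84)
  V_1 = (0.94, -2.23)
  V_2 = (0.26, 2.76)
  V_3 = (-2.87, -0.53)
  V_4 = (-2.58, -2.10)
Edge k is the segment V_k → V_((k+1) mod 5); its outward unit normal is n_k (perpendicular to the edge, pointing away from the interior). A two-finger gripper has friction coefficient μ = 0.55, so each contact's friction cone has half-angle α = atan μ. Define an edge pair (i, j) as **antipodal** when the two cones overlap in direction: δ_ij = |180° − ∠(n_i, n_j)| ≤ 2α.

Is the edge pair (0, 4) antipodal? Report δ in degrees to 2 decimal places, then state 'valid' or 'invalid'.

δ = 135.46°, invalid

α = atan 0.55 = 28.81°;  2α = 57.62°
edge 0: e_0 = (+2.18, +0.61);  n_0 = (+0.2695, -0.9630)
edge 4: e_4 = (+1.34, -0.74);  n_4 = (-0.4834, -0.8754)
∠(n_0, n_4) = 44.54°
δ = |180° − 44.54°| = 135.46°
135.46° > 2α = 57.62°  →  invalid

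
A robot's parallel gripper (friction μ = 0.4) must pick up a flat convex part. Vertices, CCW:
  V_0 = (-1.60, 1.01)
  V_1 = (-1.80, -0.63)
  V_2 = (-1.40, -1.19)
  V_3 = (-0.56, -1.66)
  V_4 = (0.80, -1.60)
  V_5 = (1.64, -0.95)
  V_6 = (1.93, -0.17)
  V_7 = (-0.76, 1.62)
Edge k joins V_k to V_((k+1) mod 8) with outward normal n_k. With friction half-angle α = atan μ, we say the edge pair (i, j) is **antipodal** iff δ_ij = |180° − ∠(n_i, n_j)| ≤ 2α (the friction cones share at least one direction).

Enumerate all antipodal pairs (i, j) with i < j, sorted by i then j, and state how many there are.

α = atan 0.4 = 21.80°;  2α = 43.60°
n_0 = (-0.9926, +0.1211)
n_1 = (-0.8137, -0.5812)
n_2 = (-0.4883, -0.8727)
n_3 = (+0.0441, -0.9990)
n_4 = (+0.6120, -0.7909)
n_5 = (+0.9373, -0.3485)
n_6 = (+0.5540, +0.8325)
n_7 = (-0.5876, +0.8092)
  (0,1): δ = 137.51°  ·
  (0,2): δ = 112.28°  ·
  (0,3): δ = 80.52°  ·
  (0,4): δ = 45.31°  ·
  (0,5): δ = 13.44°  ✓
  (0,6): δ = 63.31°  ·
  (0,7): δ = 132.94°  ·
  (1,2): δ = 154.77°  ·
  (1,3): δ = 123.01°  ·
  (1,4): δ = 87.80°  ·
  (1,5): δ = 55.93°  ·
  (1,6): δ = 20.82°  ✓
  (1,7): δ = 90.45°  ·
  (2,3): δ = 148.25°  ·
  (2,4): δ = 113.04°  ·
  (2,5): δ = 81.17°  ·
  (2,6): δ = 4.41°  ✓
  (2,7): δ = 65.21°  ·
  (3,4): δ = 144.79°  ·
  (3,5): δ = 112.92°  ·
  (3,6): δ = 36.17°  ✓
  (3,7): δ = 33.46°  ✓
  (4,5): δ = 148.13°  ·
  (4,6): δ = 71.37°  ·
  (4,7): δ = 1.75°  ✓
  (5,6): δ = 103.25°  ·
  (5,7): δ = 33.62°  ✓
  (6,7): δ = 110.37°  ·
antipodal pairs: 7

count = 7; pairs: (0,5), (1,6), (2,6), (3,6), (3,7), (4,7), (5,7)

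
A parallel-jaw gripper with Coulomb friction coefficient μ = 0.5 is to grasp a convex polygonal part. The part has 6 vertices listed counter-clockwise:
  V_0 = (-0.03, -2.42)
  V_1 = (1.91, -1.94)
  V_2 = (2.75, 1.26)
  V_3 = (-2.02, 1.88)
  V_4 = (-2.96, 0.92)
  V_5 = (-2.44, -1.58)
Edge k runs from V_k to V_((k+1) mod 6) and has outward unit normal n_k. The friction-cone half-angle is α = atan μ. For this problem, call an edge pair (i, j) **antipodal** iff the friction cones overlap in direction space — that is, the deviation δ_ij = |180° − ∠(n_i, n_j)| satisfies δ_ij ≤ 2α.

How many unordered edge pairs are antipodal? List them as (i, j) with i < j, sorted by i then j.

count = 5; pairs: (0,2), (0,3), (1,3), (1,4), (2,5)

α = atan 0.5 = 26.57°;  2α = 53.13°
n_0 = (+0.2402, -0.9707)
n_1 = (+0.9672, -0.2539)
n_2 = (+0.1289, +0.9917)
n_3 = (-0.7145, +0.6996)
n_4 = (-0.9790, -0.2036)
n_5 = (-0.3291, -0.9443)
  (0,1): δ = 118.61°  ·
  (0,2): δ = 21.30°  ✓
  (0,3): δ = 31.71°  ✓
  (0,4): δ = 87.85°  ·
  (0,5): δ = 146.89°  ·
  (1,2): δ = 82.70°  ·
  (1,3): δ = 29.69°  ✓
  (1,4): δ = 26.46°  ✓
  (1,5): δ = 85.49°  ·
  (2,3): δ = 126.99°  ·
  (2,4): δ = 70.84°  ·
  (2,5): δ = 11.81°  ✓
  (3,4): δ = 123.85°  ·
  (3,5): δ = 64.82°  ·
  (4,5): δ = 120.97°  ·
antipodal pairs: 5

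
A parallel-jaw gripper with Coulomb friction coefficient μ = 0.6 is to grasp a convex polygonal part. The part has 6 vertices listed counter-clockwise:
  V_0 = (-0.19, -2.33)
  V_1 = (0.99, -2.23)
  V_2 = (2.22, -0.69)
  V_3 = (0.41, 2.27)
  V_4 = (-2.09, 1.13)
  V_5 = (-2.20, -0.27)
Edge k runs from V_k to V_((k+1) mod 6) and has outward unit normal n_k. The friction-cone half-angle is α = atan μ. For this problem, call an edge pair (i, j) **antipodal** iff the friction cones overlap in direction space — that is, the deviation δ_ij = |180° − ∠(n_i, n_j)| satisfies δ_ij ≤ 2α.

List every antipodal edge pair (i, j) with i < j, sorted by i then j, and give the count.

count = 5; pairs: (0,3), (1,3), (1,4), (2,4), (2,5)

α = atan 0.6 = 30.96°;  2α = 61.93°
n_0 = (+0.0844, -0.9964)
n_1 = (+0.7814, -0.6241)
n_2 = (+0.8531, +0.5217)
n_3 = (-0.4149, +0.9099)
n_4 = (-0.9969, +0.0783)
n_5 = (-0.7157, -0.6984)
  (0,1): δ = 133.46°  ·
  (0,2): δ = 63.40°  ·
  (0,3): δ = 19.67°  ✓
  (0,4): δ = 80.66°  ·
  (0,5): δ = 129.45°  ·
  (1,2): δ = 109.94°  ·
  (1,3): δ = 26.87°  ✓
  (1,4): δ = 34.12°  ✓
  (1,5): δ = 82.91°  ·
  (2,3): δ = 96.93°  ·
  (2,4): δ = 35.94°  ✓
  (2,5): δ = 12.85°  ✓
  (3,4): δ = 119.01°  ·
  (3,5): δ = 70.22°  ·
  (4,5): δ = 131.21°  ·
antipodal pairs: 5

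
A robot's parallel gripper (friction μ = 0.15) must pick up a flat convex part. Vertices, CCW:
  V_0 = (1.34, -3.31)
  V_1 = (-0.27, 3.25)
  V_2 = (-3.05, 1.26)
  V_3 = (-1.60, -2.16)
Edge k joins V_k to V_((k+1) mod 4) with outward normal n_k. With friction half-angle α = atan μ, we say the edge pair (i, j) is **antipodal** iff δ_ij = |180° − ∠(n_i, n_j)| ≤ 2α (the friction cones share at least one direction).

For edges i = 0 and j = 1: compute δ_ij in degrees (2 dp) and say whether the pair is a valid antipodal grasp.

α = atan 0.15 = 8.53°;  2α = 17.06°
edge 0: e_0 = (-1.61, +6.56);  n_0 = (+0.9712, +0.2384)
edge 1: e_1 = (-2.78, -1.99);  n_1 = (-0.5821, +0.8131)
∠(n_0, n_1) = 111.81°
δ = |180° − 111.81°| = 68.19°
68.19° > 2α = 17.06°  →  invalid

δ = 68.19°, invalid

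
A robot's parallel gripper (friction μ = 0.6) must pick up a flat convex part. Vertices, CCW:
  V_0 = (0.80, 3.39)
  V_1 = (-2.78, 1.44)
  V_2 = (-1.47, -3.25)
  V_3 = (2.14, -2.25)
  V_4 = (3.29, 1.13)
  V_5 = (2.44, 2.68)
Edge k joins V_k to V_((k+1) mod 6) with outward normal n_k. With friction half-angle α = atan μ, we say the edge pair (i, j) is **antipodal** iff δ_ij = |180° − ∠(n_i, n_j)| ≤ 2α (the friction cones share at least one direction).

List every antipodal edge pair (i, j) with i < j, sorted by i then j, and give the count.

count = 6; pairs: (0,2), (0,3), (1,3), (1,4), (1,5), (2,5)

α = atan 0.6 = 30.96°;  2α = 61.93°
n_0 = (-0.4783, +0.8782)
n_1 = (-0.9631, -0.2690)
n_2 = (+0.2670, -0.9637)
n_3 = (+0.9467, -0.3221)
n_4 = (+0.8768, +0.4808)
n_5 = (+0.3973, +0.9177)
  (0,1): δ = 102.97°  ·
  (0,2): δ = 13.09°  ✓
  (0,3): δ = 42.63°  ✓
  (0,4): δ = 90.16°  ·
  (0,5): δ = 128.01°  ·
  (1,2): δ = 90.12°  ·
  (1,3): δ = 34.40°  ✓
  (1,4): δ = 13.13°  ✓
  (1,5): δ = 50.98°  ✓
  (2,3): δ = 124.27°  ·
  (2,4): δ = 76.74°  ·
  (2,5): δ = 38.89°  ✓
  (3,4): δ = 132.47°  ·
  (3,5): δ = 94.62°  ·
  (4,5): δ = 142.15°  ·
antipodal pairs: 6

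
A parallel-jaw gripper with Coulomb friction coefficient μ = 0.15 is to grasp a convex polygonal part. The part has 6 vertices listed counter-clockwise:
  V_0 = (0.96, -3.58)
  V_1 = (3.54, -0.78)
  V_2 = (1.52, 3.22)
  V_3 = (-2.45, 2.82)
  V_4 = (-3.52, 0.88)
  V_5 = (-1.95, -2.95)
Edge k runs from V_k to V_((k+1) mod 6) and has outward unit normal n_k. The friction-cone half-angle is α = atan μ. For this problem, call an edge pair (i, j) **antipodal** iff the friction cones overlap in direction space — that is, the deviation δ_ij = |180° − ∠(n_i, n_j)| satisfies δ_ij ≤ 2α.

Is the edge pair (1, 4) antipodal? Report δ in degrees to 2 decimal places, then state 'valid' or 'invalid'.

δ = 4.50°, valid

α = atan 0.15 = 8.53°;  2α = 17.06°
edge 1: e_1 = (-2.02, +4.00);  n_1 = (+0.8926, +0.4508)
edge 4: e_4 = (+1.57, -3.83);  n_4 = (-0.9253, -0.3793)
∠(n_1, n_4) = 175.50°
δ = |180° − 175.50°| = 4.50°
4.50° ≤ 2α = 17.06°  →  valid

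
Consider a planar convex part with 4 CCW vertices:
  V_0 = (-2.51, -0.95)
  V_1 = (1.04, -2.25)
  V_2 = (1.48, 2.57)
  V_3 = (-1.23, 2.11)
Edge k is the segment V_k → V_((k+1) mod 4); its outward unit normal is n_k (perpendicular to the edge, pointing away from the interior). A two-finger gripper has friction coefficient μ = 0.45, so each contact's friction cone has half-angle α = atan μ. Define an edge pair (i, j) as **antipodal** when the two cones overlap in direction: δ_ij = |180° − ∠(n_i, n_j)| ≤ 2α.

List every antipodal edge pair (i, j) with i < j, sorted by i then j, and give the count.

α = atan 0.45 = 24.23°;  2α = 48.46°
n_0 = (-0.3439, -0.9390)
n_1 = (+0.9959, -0.0909)
n_2 = (-0.1673, +0.9859)
n_3 = (-0.9225, +0.3859)
  (0,1): δ = 75.10°  ·
  (0,2): δ = 29.75°  ✓
  (0,3): δ = 87.41°  ·
  (1,2): δ = 75.15°  ·
  (1,3): δ = 17.48°  ✓
  (2,3): δ = 122.33°  ·
antipodal pairs: 2

count = 2; pairs: (0,2), (1,3)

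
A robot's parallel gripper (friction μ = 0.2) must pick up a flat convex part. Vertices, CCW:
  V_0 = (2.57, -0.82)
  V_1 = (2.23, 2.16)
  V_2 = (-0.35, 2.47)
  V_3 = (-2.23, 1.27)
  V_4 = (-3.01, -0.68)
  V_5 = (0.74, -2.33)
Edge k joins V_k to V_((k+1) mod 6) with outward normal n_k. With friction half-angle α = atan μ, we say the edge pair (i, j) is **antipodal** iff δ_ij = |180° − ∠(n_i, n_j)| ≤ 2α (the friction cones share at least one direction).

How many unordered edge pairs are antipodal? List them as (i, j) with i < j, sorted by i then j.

count = 2; pairs: (1,4), (2,5)

α = atan 0.2 = 11.31°;  2α = 22.62°
n_0 = (+0.9936, +0.1134)
n_1 = (+0.1193, +0.9929)
n_2 = (-0.5380, +0.8429)
n_3 = (-0.9285, +0.3714)
n_4 = (-0.4027, -0.9153)
n_5 = (+0.6364, -0.7713)
  (0,1): δ = 103.36°  ·
  (0,2): δ = 63.96°  ·
  (0,3): δ = 28.31°  ·
  (0,4): δ = 59.74°  ·
  (0,5): δ = 123.02°  ·
  (1,2): δ = 140.60°  ·
  (1,3): δ = 104.95°  ·
  (1,4): δ = 16.90°  ✓
  (1,5): δ = 46.38°  ·
  (2,3): δ = 144.35°  ·
  (2,4): δ = 56.30°  ·
  (2,5): δ = 6.98°  ✓
  (3,4): δ = 91.95°  ·
  (3,5): δ = 28.67°  ·
  (4,5): δ = 116.72°  ·
antipodal pairs: 2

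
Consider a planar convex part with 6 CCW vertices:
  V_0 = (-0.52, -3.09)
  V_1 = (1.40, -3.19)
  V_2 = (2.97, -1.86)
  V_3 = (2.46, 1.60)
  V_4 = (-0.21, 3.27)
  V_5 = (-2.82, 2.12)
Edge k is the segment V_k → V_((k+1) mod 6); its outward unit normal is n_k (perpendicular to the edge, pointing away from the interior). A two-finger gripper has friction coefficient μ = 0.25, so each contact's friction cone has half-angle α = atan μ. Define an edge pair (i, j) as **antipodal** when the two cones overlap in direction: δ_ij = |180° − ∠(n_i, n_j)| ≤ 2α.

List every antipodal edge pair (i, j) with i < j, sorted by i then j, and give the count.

α = atan 0.25 = 14.04°;  2α = 28.07°
n_0 = (-0.0520, -0.9986)
n_1 = (+0.6464, -0.7630)
n_2 = (+0.9893, +0.1458)
n_3 = (+0.5303, +0.8478)
n_4 = (-0.4032, +0.9151)
n_5 = (-0.9148, -0.4039)
  (0,1): δ = 136.75°  ·
  (0,2): δ = 78.63°  ·
  (0,3): δ = 29.04°  ·
  (0,4): δ = 26.76°  ✓
  (0,5): δ = 116.80°  ·
  (1,2): δ = 121.88°  ·
  (1,3): δ = 72.29°  ·
  (1,4): δ = 16.49°  ✓
  (1,5): δ = 73.55°  ·
  (2,3): δ = 130.41°  ·
  (2,4): δ = 74.61°  ·
  (2,5): δ = 15.43°  ✓
  (3,4): δ = 124.20°  ·
  (3,5): δ = 34.16°  ·
  (4,5): δ = 89.96°  ·
antipodal pairs: 3

count = 3; pairs: (0,4), (1,4), (2,5)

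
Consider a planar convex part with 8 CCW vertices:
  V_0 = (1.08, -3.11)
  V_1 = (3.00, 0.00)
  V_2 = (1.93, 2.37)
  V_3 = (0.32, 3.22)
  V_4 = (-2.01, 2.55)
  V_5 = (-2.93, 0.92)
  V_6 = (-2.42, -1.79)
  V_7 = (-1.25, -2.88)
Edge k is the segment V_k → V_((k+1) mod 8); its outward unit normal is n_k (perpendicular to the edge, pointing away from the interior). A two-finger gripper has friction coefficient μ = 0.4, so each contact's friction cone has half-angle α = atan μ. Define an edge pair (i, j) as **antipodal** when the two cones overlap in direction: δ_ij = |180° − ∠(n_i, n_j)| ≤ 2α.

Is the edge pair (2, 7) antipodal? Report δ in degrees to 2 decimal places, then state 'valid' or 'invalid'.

α = atan 0.4 = 21.80°;  2α = 43.60°
edge 2: e_2 = (-1.61, +0.85);  n_2 = (+0.4669, +0.8843)
edge 7: e_7 = (+2.33, -0.23);  n_7 = (-0.0982, -0.9952)
∠(n_2, n_7) = 157.81°
δ = |180° − 157.81°| = 22.19°
22.19° ≤ 2α = 43.60°  →  valid

δ = 22.19°, valid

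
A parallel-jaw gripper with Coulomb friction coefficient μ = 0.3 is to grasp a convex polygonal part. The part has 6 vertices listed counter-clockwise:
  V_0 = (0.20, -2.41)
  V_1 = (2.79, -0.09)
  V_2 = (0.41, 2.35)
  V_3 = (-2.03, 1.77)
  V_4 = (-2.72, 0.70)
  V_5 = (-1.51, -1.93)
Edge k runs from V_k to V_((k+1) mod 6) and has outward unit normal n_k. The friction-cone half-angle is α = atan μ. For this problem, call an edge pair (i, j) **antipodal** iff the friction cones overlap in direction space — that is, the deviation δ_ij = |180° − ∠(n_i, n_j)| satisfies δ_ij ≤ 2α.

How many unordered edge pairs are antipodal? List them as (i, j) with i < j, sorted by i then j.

α = atan 0.3 = 16.70°;  2α = 33.40°
n_0 = (+0.6672, -0.7449)
n_1 = (+0.7159, +0.6983)
n_2 = (-0.2313, +0.9729)
n_3 = (-0.8404, +0.5419)
n_4 = (-0.9085, -0.4180)
n_5 = (-0.2703, -0.9628)
  (0,1): δ = 87.57°  ·
  (0,2): δ = 28.48°  ✓
  (0,3): δ = 15.33°  ✓
  (0,4): δ = 72.85°  ·
  (0,5): δ = 122.47°  ·
  (1,2): δ = 120.92°  ·
  (1,3): δ = 77.10°  ·
  (1,4): δ = 19.58°  ✓
  (1,5): δ = 30.03°  ✓
  (2,3): δ = 136.19°  ·
  (2,4): δ = 78.67°  ·
  (2,5): δ = 29.05°  ✓
  (3,4): δ = 122.48°  ·
  (3,5): δ = 72.86°  ·
  (4,5): δ = 130.39°  ·
antipodal pairs: 5

count = 5; pairs: (0,2), (0,3), (1,4), (1,5), (2,5)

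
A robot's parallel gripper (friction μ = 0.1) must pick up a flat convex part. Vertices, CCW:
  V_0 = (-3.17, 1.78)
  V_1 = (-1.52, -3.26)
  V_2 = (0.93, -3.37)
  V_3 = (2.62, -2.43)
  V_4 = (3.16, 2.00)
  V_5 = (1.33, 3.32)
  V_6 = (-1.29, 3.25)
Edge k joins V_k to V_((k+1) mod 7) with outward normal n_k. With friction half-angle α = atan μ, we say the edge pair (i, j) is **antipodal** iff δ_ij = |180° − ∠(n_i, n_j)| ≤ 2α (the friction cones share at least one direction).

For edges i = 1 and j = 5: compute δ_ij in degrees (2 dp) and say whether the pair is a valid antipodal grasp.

α = atan 0.1 = 5.71°;  2α = 11.42°
edge 1: e_1 = (+2.45, -0.11);  n_1 = (-0.0449, -0.9990)
edge 5: e_5 = (-2.62, -0.07);  n_5 = (-0.0267, +0.9996)
∠(n_1, n_5) = 175.90°
δ = |180° − 175.90°| = 4.10°
4.10° ≤ 2α = 11.42°  →  valid

δ = 4.10°, valid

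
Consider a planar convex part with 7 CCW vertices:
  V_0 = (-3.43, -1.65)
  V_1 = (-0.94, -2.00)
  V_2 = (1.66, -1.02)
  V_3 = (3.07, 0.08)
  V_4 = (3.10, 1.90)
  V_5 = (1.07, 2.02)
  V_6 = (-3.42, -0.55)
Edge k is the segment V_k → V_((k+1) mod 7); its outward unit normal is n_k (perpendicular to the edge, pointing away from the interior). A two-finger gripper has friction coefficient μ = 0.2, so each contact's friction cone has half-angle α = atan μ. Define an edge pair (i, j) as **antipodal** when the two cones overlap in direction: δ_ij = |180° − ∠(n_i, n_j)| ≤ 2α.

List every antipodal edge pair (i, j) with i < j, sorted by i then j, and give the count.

α = atan 0.2 = 11.31°;  2α = 22.62°
n_0 = (-0.1392, -0.9903)
n_1 = (+0.3527, -0.9357)
n_2 = (+0.6151, -0.7884)
n_3 = (+0.9999, -0.0165)
n_4 = (+0.0590, +0.9983)
n_5 = (-0.4968, +0.8679)
n_6 = (-1.0000, +0.0091)
  (0,1): δ = 151.35°  ·
  (0,2): δ = 134.04°  ·
  (0,3): δ = 82.94°  ·
  (0,4): δ = 4.62°  ✓
  (0,5): δ = 37.79°  ·
  (0,6): δ = 97.48°  ·
  (1,2): δ = 162.69°  ·
  (1,3): δ = 111.60°  ·
  (1,4): δ = 24.04°  ·
  (1,5): δ = 9.13°  ✓
  (1,6): δ = 68.83°  ·
  (2,3): δ = 128.90°  ·
  (2,4): δ = 41.34°  ·
  (2,5): δ = 8.17°  ✓
  (2,6): δ = 51.52°  ·
  (3,4): δ = 92.44°  ·
  (3,5): δ = 59.27°  ·
  (3,6): δ = 0.42°  ✓
  (4,5): δ = 146.83°  ·
  (4,6): δ = 87.14°  ·
  (5,6): δ = 120.31°  ·
antipodal pairs: 4

count = 4; pairs: (0,4), (1,5), (2,5), (3,6)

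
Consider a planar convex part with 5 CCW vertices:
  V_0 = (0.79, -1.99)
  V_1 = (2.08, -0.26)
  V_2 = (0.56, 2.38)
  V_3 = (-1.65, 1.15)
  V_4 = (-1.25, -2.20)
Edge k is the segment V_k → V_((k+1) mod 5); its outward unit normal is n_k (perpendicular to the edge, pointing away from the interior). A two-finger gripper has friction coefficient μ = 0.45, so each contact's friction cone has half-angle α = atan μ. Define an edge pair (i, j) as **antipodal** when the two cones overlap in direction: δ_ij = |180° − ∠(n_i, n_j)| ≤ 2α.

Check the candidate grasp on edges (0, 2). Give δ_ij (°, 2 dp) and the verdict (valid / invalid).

α = atan 0.45 = 24.23°;  2α = 48.46°
edge 0: e_0 = (+1.29, +1.73);  n_0 = (+0.8017, -0.5978)
edge 2: e_2 = (-2.21, -1.23);  n_2 = (-0.4863, +0.8738)
∠(n_0, n_2) = 155.81°
δ = |180° − 155.81°| = 24.19°
24.19° ≤ 2α = 48.46°  →  valid

δ = 24.19°, valid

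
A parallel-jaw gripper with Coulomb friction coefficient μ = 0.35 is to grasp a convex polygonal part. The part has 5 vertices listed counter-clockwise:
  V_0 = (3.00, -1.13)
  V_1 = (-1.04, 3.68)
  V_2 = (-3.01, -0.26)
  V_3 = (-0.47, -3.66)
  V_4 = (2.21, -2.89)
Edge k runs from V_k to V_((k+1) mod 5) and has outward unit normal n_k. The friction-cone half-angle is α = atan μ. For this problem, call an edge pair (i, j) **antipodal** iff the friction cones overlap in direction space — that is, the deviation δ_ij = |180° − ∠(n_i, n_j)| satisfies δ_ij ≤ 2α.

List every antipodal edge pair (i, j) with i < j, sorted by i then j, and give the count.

α = atan 0.35 = 19.29°;  2α = 38.58°
n_0 = (+0.7657, +0.6432)
n_1 = (-0.8944, +0.4472)
n_2 = (-0.8011, -0.5985)
n_3 = (+0.2761, -0.9611)
n_4 = (+0.9123, -0.4095)
  (0,1): δ = 66.59°  ·
  (0,2): δ = 3.27°  ✓
  (0,3): δ = 66.00°  ·
  (0,4): δ = 115.80°  ·
  (1,2): δ = 116.67°  ·
  (1,3): δ = 47.40°  ·
  (1,4): δ = 2.39°  ✓
  (2,3): δ = 110.73°  ·
  (2,4): δ = 60.94°  ·
  (3,4): δ = 130.20°  ·
antipodal pairs: 2

count = 2; pairs: (0,2), (1,4)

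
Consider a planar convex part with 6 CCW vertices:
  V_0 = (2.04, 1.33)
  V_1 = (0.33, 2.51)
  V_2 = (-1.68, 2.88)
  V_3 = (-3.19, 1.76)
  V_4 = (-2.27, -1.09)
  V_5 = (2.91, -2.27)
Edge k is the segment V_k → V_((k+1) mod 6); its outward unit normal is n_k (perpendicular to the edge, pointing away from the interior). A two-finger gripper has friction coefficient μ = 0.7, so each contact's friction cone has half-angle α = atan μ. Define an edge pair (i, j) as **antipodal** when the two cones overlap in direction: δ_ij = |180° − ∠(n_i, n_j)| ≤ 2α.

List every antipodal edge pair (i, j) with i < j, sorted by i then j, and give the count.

count = 8; pairs: (0,3), (0,4), (1,3), (1,4), (2,4), (2,5), (3,5), (4,5)

α = atan 0.7 = 34.99°;  2α = 69.98°
n_0 = (+0.5680, +0.8231)
n_1 = (+0.1810, +0.9835)
n_2 = (-0.5957, +0.8032)
n_3 = (-0.9516, -0.3072)
n_4 = (-0.2221, -0.9750)
n_5 = (+0.9720, +0.2349)
  (0,1): δ = 155.82°  ·
  (0,2): δ = 108.83°  ·
  (0,3): δ = 37.50°  ✓
  (0,4): δ = 21.77°  ✓
  (0,5): δ = 138.19°  ·
  (1,2): δ = 133.00°  ·
  (1,3): δ = 61.68°  ✓
  (1,4): δ = 2.40°  ✓
  (1,5): δ = 114.02°  ·
  (2,3): δ = 108.67°  ·
  (2,4): δ = 49.40°  ✓
  (2,5): δ = 67.02°  ✓
  (3,4): δ = 120.72°  ·
  (3,5): δ = 4.30°  ✓
  (4,5): δ = 63.58°  ✓
antipodal pairs: 8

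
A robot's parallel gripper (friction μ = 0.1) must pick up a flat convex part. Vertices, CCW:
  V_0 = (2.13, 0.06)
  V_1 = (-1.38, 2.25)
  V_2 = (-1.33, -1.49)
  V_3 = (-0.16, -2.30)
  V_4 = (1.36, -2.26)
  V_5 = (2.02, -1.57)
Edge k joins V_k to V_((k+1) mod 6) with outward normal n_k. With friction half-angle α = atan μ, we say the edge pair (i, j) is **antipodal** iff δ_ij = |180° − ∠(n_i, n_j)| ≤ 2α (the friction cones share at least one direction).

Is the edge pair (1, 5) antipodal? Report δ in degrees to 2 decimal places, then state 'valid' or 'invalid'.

α = atan 0.1 = 5.71°;  2α = 11.42°
edge 1: e_1 = (+0.05, -3.74);  n_1 = (-0.9999, -0.0134)
edge 5: e_5 = (+0.11, +1.63);  n_5 = (+0.9977, -0.0673)
∠(n_1, n_5) = 175.37°
δ = |180° − 175.37°| = 4.63°
4.63° ≤ 2α = 11.42°  →  valid

δ = 4.63°, valid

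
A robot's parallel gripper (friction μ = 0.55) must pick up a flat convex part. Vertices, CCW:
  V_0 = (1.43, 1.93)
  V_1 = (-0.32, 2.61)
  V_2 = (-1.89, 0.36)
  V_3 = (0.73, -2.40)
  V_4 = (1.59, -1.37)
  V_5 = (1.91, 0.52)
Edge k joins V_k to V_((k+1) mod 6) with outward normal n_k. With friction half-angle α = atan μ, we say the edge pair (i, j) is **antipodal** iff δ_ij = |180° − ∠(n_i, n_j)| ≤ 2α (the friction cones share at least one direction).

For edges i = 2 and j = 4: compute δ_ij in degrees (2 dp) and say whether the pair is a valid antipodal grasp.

α = atan 0.55 = 28.81°;  2α = 57.62°
edge 2: e_2 = (+2.62, -2.76);  n_2 = (-0.7253, -0.6885)
edge 4: e_4 = (+0.32, +1.89);  n_4 = (+0.9860, -0.1669)
∠(n_2, n_4) = 126.88°
δ = |180° − 126.88°| = 53.12°
53.12° ≤ 2α = 57.62°  →  valid

δ = 53.12°, valid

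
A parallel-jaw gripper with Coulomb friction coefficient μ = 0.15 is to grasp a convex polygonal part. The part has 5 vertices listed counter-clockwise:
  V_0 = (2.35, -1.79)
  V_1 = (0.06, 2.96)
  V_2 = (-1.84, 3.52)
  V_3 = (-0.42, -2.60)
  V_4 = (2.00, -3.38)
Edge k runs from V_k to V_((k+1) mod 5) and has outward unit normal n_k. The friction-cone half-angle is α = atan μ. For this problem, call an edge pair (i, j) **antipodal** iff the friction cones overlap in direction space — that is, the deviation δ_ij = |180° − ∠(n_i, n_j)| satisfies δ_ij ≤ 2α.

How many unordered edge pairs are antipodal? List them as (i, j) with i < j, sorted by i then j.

α = atan 0.15 = 8.53°;  2α = 17.06°
n_0 = (+0.9008, +0.4343)
n_1 = (+0.2827, +0.9592)
n_2 = (-0.9741, -0.2260)
n_3 = (-0.3068, -0.9518)
n_4 = (+0.9766, -0.2150)
  (0,1): δ = 132.16°  ·
  (0,2): δ = 12.68°  ✓
  (0,3): δ = 46.40°  ·
  (0,4): δ = 141.85°  ·
  (1,2): δ = 60.51°  ·
  (1,3): δ = 1.44°  ✓
  (1,4): δ = 94.01°  ·
  (2,3): δ = 120.93°  ·
  (2,4): δ = 25.48°  ·
  (3,4): δ = 84.55°  ·
antipodal pairs: 2

count = 2; pairs: (0,2), (1,3)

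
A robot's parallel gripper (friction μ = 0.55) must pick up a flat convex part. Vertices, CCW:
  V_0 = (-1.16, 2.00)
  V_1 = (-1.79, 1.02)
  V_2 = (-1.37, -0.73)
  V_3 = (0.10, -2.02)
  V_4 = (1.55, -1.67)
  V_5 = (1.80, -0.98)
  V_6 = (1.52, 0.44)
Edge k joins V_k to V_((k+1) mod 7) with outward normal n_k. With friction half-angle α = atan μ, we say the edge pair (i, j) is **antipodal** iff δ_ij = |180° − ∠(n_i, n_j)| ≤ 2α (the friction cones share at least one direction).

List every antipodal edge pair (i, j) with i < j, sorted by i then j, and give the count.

α = atan 0.55 = 28.81°;  2α = 57.62°
n_0 = (-0.8412, +0.5408)
n_1 = (-0.9724, -0.2334)
n_2 = (-0.6596, -0.7516)
n_3 = (+0.2346, -0.9721)
n_4 = (+0.9402, -0.3406)
n_5 = (+0.9811, +0.1935)
n_6 = (+0.5031, +0.8642)
  (0,1): δ = 133.77°  ·
  (0,2): δ = 98.53°  ·
  (0,3): δ = 43.69°  ✓
  (0,4): δ = 12.82°  ✓
  (0,5): δ = 43.89°  ✓
  (0,6): δ = 92.53°  ·
  (1,2): δ = 144.76°  ·
  (1,3): δ = 89.93°  ·
  (1,4): δ = 33.41°  ✓
  (1,5): δ = 2.34°  ✓
  (1,6): δ = 46.30°  ✓
  (2,3): δ = 125.16°  ·
  (2,4): δ = 68.65°  ·
  (2,5): δ = 37.58°  ✓
  (2,6): δ = 11.07°  ✓
  (3,4): δ = 123.49°  ·
  (3,5): δ = 92.42°  ·
  (3,6): δ = 43.77°  ✓
  (4,5): δ = 148.93°  ·
  (4,6): δ = 100.29°  ·
  (5,6): δ = 131.36°  ·
antipodal pairs: 9

count = 9; pairs: (0,3), (0,4), (0,5), (1,4), (1,5), (1,6), (2,5), (2,6), (3,6)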